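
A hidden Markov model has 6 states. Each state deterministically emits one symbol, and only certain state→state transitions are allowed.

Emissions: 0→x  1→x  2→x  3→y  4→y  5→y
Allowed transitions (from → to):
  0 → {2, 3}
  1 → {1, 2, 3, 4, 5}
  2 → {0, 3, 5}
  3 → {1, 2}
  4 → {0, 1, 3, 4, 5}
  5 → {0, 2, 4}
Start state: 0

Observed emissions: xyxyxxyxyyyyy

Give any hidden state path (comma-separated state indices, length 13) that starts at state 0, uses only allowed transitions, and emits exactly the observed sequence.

0,3,2,3,2,0,3,2,5,4,4,4,3

  t0 'x' -> {0,1,2}, take 0 (start)
  t1 'y' -> {3,4,5}, take 3 (0->3 ok)
  t2 'x' -> {0,1,2}, take 2 (3->2 ok)
  t3 'y' -> {3,4,5}, take 3 (2->3 ok)
  t4 'x' -> {0,1,2}, take 2 (3->2 ok)
  t5 'x' -> {0,1,2}, take 0 (2->0 ok)
  t6 'y' -> {3,4,5}, take 3 (0->3 ok)
  t7 'x' -> {0,1,2}, take 2 (3->2 ok)
  t8 'y' -> {3,4,5}, take 5 (2->5 ok)
  t9 'y' -> {3,4,5}, take 4 (5->4 ok)
  t10 'y' -> {3,4,5}, take 4 (4->4 ok)
  t11 'y' -> {3,4,5}, take 4 (4->4 ok)
  t12 'y' -> {3,4,5}, take 3 (4->3 ok)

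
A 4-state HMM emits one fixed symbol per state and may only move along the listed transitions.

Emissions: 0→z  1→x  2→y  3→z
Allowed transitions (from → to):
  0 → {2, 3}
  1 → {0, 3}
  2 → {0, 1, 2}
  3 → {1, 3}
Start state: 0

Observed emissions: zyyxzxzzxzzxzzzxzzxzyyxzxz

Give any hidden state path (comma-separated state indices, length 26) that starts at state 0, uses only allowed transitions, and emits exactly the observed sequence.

  pos 0: z in {0,3}, choose 0; start
  pos 1: y in {2}, choose 2; 0->2 ok
  pos 2: y in {2}, choose 2; 2->2 ok
  pos 3: x in {1}, choose 1; 2->1 ok
  pos 4: z in {0,3}, choose 3; 1->3 ok
  pos 5: x in {1}, choose 1; 3->1 ok
  pos 6: z in {0,3}, choose 0; 1->0 ok
  pos 7: z in {0,3}, choose 3; 0->3 ok
  pos 8: x in {1}, choose 1; 3->1 ok
  pos 9: z in {0,3}, choose 0; 1->0 ok
  pos 10: z in {0,3}, choose 3; 0->3 ok
  pos 11: x in {1}, choose 1; 3->1 ok
  pos 12: z in {0,3}, choose 3; 1->3 ok
  pos 13: z in {0,3}, choose 3; 3->3 ok
  pos 14: z in {0,3}, choose 3; 3->3 ok
  pos 15: x in {1}, choose 1; 3->1 ok
  pos 16: z in {0,3}, choose 3; 1->3 ok
  pos 17: z in {0,3}, choose 3; 3->3 ok
  pos 18: x in {1}, choose 1; 3->1 ok
  pos 19: z in {0,3}, choose 0; 1->0 ok
  pos 20: y in {2}, choose 2; 0->2 ok
  pos 21: y in {2}, choose 2; 2->2 ok
  pos 22: x in {1}, choose 1; 2->1 ok
  pos 23: z in {0,3}, choose 3; 1->3 ok
  pos 24: x in {1}, choose 1; 3->1 ok
  pos 25: z in {0,3}, choose 3; 1->3 ok

0,2,2,1,3,1,0,3,1,0,3,1,3,3,3,1,3,3,1,0,2,2,1,3,1,3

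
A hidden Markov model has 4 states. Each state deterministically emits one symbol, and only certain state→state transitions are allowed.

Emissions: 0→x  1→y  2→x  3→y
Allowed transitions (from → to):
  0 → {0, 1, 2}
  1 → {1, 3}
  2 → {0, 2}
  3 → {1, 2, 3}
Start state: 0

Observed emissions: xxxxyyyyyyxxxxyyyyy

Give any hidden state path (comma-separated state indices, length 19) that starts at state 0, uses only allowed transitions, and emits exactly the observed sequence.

0,0,2,0,1,1,3,3,1,3,2,0,2,0,1,3,1,1,3

  [0] x  {0,2}  => 0  start
  [1] x  {0,2}  => 0  0->0 ok
  [2] x  {0,2}  => 2  0->2 ok
  [3] x  {0,2}  => 0  2->0 ok
  [4] y  {1,3}  => 1  0->1 ok
  [5] y  {1,3}  => 1  1->1 ok
  [6] y  {1,3}  => 3  1->3 ok
  [7] y  {1,3}  => 3  3->3 ok
  [8] y  {1,3}  => 1  3->1 ok
  [9] y  {1,3}  => 3  1->3 ok
  [10] x  {0,2}  => 2  3->2 ok
  [11] x  {0,2}  => 0  2->0 ok
  [12] x  {0,2}  => 2  0->2 ok
  [13] x  {0,2}  => 0  2->0 ok
  [14] y  {1,3}  => 1  0->1 ok
  [15] y  {1,3}  => 3  1->3 ok
  [16] y  {1,3}  => 1  3->1 ok
  [17] y  {1,3}  => 1  1->1 ok
  [18] y  {1,3}  => 3  1->3 ok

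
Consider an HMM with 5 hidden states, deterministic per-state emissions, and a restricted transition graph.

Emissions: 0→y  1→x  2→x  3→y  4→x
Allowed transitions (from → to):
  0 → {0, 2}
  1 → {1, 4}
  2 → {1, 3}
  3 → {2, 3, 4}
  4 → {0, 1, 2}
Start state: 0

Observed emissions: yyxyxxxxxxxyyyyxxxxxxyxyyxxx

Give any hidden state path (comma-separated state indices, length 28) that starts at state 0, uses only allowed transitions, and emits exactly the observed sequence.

  0: obs=y cand={0,3} pick 0 [start]
  1: obs=y cand={0,3} pick 0 [0->0 ok]
  2: obs=x cand={1,2,4} pick 2 [0->2 ok]
  3: obs=y cand={0,3} pick 3 [2->3 ok]
  4: obs=x cand={1,2,4} pick 4 [3->4 ok]
  5: obs=x cand={1,2,4} pick 1 [4->1 ok]
  6: obs=x cand={1,2,4} pick 4 [1->4 ok]
  7: obs=x cand={1,2,4} pick 2 [4->2 ok]
  8: obs=x cand={1,2,4} pick 1 [2->1 ok]
  9: obs=x cand={1,2,4} pick 1 [1->1 ok]
  10: obs=x cand={1,2,4} pick 4 [1->4 ok]
  11: obs=y cand={0,3} pick 0 [4->0 ok]
  12: obs=y cand={0,3} pick 0 [0->0 ok]
  13: obs=y cand={0,3} pick 0 [0->0 ok]
  14: obs=y cand={0,3} pick 0 [0->0 ok]
  15: obs=x cand={1,2,4} pick 2 [0->2 ok]
  16: obs=x cand={1,2,4} pick 1 [2->1 ok]
  17: obs=x cand={1,2,4} pick 1 [1->1 ok]
  18: obs=x cand={1,2,4} pick 1 [1->1 ok]
  19: obs=x cand={1,2,4} pick 4 [1->4 ok]
  20: obs=x cand={1,2,4} pick 2 [4->2 ok]
  21: obs=y cand={0,3} pick 3 [2->3 ok]
  22: obs=x cand={1,2,4} pick 2 [3->2 ok]
  23: obs=y cand={0,3} pick 3 [2->3 ok]
  24: obs=y cand={0,3} pick 3 [3->3 ok]
  25: obs=x cand={1,2,4} pick 2 [3->2 ok]
  26: obs=x cand={1,2,4} pick 1 [2->1 ok]
  27: obs=x cand={1,2,4} pick 4 [1->4 ok]

0,0,2,3,4,1,4,2,1,1,4,0,0,0,0,2,1,1,1,4,2,3,2,3,3,2,1,4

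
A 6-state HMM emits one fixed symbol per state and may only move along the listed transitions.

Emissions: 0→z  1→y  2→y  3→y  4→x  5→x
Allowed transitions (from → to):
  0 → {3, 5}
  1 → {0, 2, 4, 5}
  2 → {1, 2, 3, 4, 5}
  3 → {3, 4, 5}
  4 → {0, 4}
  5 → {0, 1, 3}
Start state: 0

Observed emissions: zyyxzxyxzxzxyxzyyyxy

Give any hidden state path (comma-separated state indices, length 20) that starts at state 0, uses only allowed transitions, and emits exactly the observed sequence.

0,3,3,4,0,5,3,4,0,5,0,5,3,5,0,3,3,3,5,1

  pos 0: z in {0}, choose 0; start
  pos 1: y in {1,2,3}, choose 3; 0->3 ok
  pos 2: y in {1,2,3}, choose 3; 3->3 ok
  pos 3: x in {4,5}, choose 4; 3->4 ok
  pos 4: z in {0}, choose 0; 4->0 ok
  pos 5: x in {4,5}, choose 5; 0->5 ok
  pos 6: y in {1,2,3}, choose 3; 5->3 ok
  pos 7: x in {4,5}, choose 4; 3->4 ok
  pos 8: z in {0}, choose 0; 4->0 ok
  pos 9: x in {4,5}, choose 5; 0->5 ok
  pos 10: z in {0}, choose 0; 5->0 ok
  pos 11: x in {4,5}, choose 5; 0->5 ok
  pos 12: y in {1,2,3}, choose 3; 5->3 ok
  pos 13: x in {4,5}, choose 5; 3->5 ok
  pos 14: z in {0}, choose 0; 5->0 ok
  pos 15: y in {1,2,3}, choose 3; 0->3 ok
  pos 16: y in {1,2,3}, choose 3; 3->3 ok
  pos 17: y in {1,2,3}, choose 3; 3->3 ok
  pos 18: x in {4,5}, choose 5; 3->5 ok
  pos 19: y in {1,2,3}, choose 1; 5->1 ok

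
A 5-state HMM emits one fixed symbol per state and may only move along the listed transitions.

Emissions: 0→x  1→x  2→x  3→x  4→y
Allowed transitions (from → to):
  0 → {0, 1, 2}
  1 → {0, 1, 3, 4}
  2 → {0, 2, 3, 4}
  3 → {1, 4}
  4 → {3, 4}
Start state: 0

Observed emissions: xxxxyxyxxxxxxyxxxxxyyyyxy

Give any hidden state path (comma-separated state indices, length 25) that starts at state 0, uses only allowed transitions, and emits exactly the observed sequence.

  t0 'x' -> {0,1,2,3}, take 0 (start)
  t1 'x' -> {0,1,2,3}, take 1 (0->1 ok)
  t2 'x' -> {0,1,2,3}, take 0 (1->0 ok)
  t3 'x' -> {0,1,2,3}, take 2 (0->2 ok)
  t4 'y' -> {4}, take 4 (2->4 ok)
  t5 'x' -> {0,1,2,3}, take 3 (4->3 ok)
  t6 'y' -> {4}, take 4 (3->4 ok)
  t7 'x' -> {0,1,2,3}, take 3 (4->3 ok)
  t8 'x' -> {0,1,2,3}, take 1 (3->1 ok)
  t9 'x' -> {0,1,2,3}, take 1 (1->1 ok)
  t10 'x' -> {0,1,2,3}, take 3 (1->3 ok)
  t11 'x' -> {0,1,2,3}, take 1 (3->1 ok)
  t12 'x' -> {0,1,2,3}, take 1 (1->1 ok)
  t13 'y' -> {4}, take 4 (1->4 ok)
  t14 'x' -> {0,1,2,3}, take 3 (4->3 ok)
  t15 'x' -> {0,1,2,3}, take 1 (3->1 ok)
  t16 'x' -> {0,1,2,3}, take 0 (1->0 ok)
  t17 'x' -> {0,1,2,3}, take 1 (0->1 ok)
  t18 'x' -> {0,1,2,3}, take 3 (1->3 ok)
  t19 'y' -> {4}, take 4 (3->4 ok)
  t20 'y' -> {4}, take 4 (4->4 ok)
  t21 'y' -> {4}, take 4 (4->4 ok)
  t22 'y' -> {4}, take 4 (4->4 ok)
  t23 'x' -> {0,1,2,3}, take 3 (4->3 ok)
  t24 'y' -> {4}, take 4 (3->4 ok)

0,1,0,2,4,3,4,3,1,1,3,1,1,4,3,1,0,1,3,4,4,4,4,3,4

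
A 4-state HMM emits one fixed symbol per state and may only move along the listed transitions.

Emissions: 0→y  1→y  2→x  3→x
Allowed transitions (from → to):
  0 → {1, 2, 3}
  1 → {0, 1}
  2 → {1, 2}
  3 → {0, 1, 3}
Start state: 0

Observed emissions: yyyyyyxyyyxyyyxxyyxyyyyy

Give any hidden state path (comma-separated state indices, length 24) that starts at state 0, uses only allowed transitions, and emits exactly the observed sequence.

  pos 0: y in {0,1}, choose 0; start
  pos 1: y in {0,1}, choose 1; 0->1 ok
  pos 2: y in {0,1}, choose 0; 1->0 ok
  pos 3: y in {0,1}, choose 1; 0->1 ok
  pos 4: y in {0,1}, choose 1; 1->1 ok
  pos 5: y in {0,1}, choose 0; 1->0 ok
  pos 6: x in {2,3}, choose 3; 0->3 ok
  pos 7: y in {0,1}, choose 0; 3->0 ok
  pos 8: y in {0,1}, choose 1; 0->1 ok
  pos 9: y in {0,1}, choose 0; 1->0 ok
  pos 10: x in {2,3}, choose 3; 0->3 ok
  pos 11: y in {0,1}, choose 0; 3->0 ok
  pos 12: y in {0,1}, choose 1; 0->1 ok
  pos 13: y in {0,1}, choose 0; 1->0 ok
  pos 14: x in {2,3}, choose 3; 0->3 ok
  pos 15: x in {2,3}, choose 3; 3->3 ok
  pos 16: y in {0,1}, choose 1; 3->1 ok
  pos 17: y in {0,1}, choose 0; 1->0 ok
  pos 18: x in {2,3}, choose 2; 0->2 ok
  pos 19: y in {0,1}, choose 1; 2->1 ok
  pos 20: y in {0,1}, choose 1; 1->1 ok
  pos 21: y in {0,1}, choose 0; 1->0 ok
  pos 22: y in {0,1}, choose 1; 0->1 ok
  pos 23: y in {0,1}, choose 1; 1->1 ok

0,1,0,1,1,0,3,0,1,0,3,0,1,0,3,3,1,0,2,1,1,0,1,1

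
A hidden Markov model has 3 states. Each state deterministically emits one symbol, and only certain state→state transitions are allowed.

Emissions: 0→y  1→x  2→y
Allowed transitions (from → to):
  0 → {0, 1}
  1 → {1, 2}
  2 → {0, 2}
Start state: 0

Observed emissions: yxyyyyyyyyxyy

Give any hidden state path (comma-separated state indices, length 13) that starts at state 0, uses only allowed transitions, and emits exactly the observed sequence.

0,1,2,2,2,2,0,0,0,0,1,2,0

  0: obs=y cand={0,2} pick 0 [start]
  1: obs=x cand={1} pick 1 [0->1 ok]
  2: obs=y cand={0,2} pick 2 [1->2 ok]
  3: obs=y cand={0,2} pick 2 [2->2 ok]
  4: obs=y cand={0,2} pick 2 [2->2 ok]
  5: obs=y cand={0,2} pick 2 [2->2 ok]
  6: obs=y cand={0,2} pick 0 [2->0 ok]
  7: obs=y cand={0,2} pick 0 [0->0 ok]
  8: obs=y cand={0,2} pick 0 [0->0 ok]
  9: obs=y cand={0,2} pick 0 [0->0 ok]
  10: obs=x cand={1} pick 1 [0->1 ok]
  11: obs=y cand={0,2} pick 2 [1->2 ok]
  12: obs=y cand={0,2} pick 0 [2->0 ok]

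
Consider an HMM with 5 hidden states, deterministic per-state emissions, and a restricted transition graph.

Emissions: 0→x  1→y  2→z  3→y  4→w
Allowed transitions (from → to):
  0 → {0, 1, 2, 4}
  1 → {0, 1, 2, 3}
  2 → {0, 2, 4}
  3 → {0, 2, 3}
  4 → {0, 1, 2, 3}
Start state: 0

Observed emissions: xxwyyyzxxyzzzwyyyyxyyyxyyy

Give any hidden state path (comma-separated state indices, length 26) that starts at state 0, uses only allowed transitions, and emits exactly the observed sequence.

0,0,4,3,3,3,2,0,0,1,2,2,2,4,1,1,3,3,0,1,1,3,0,1,1,1

  0: obs=x cand={0} pick 0 [start]
  1: obs=x cand={0} pick 0 [0->0 ok]
  2: obs=w cand={4} pick 4 [0->4 ok]
  3: obs=y cand={1,3} pick 3 [4->3 ok]
  4: obs=y cand={1,3} pick 3 [3->3 ok]
  5: obs=y cand={1,3} pick 3 [3->3 ok]
  6: obs=z cand={2} pick 2 [3->2 ok]
  7: obs=x cand={0} pick 0 [2->0 ok]
  8: obs=x cand={0} pick 0 [0->0 ok]
  9: obs=y cand={1,3} pick 1 [0->1 ok]
  10: obs=z cand={2} pick 2 [1->2 ok]
  11: obs=z cand={2} pick 2 [2->2 ok]
  12: obs=z cand={2} pick 2 [2->2 ok]
  13: obs=w cand={4} pick 4 [2->4 ok]
  14: obs=y cand={1,3} pick 1 [4->1 ok]
  15: obs=y cand={1,3} pick 1 [1->1 ok]
  16: obs=y cand={1,3} pick 3 [1->3 ok]
  17: obs=y cand={1,3} pick 3 [3->3 ok]
  18: obs=x cand={0} pick 0 [3->0 ok]
  19: obs=y cand={1,3} pick 1 [0->1 ok]
  20: obs=y cand={1,3} pick 1 [1->1 ok]
  21: obs=y cand={1,3} pick 3 [1->3 ok]
  22: obs=x cand={0} pick 0 [3->0 ok]
  23: obs=y cand={1,3} pick 1 [0->1 ok]
  24: obs=y cand={1,3} pick 1 [1->1 ok]
  25: obs=y cand={1,3} pick 1 [1->1 ok]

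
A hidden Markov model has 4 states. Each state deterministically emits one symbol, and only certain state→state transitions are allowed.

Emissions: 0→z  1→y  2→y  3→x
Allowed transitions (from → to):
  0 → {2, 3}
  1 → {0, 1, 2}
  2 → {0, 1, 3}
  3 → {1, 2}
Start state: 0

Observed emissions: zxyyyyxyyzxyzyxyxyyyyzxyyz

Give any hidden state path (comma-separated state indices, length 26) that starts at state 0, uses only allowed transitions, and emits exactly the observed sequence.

0,3,1,2,1,2,3,1,2,0,3,2,0,2,3,2,3,1,1,1,1,0,3,1,2,0

  pos 0: z in {0}, choose 0; start
  pos 1: x in {3}, choose 3; 0->3 ok
  pos 2: y in {1,2}, choose 1; 3->1 ok
  pos 3: y in {1,2}, choose 2; 1->2 ok
  pos 4: y in {1,2}, choose 1; 2->1 ok
  pos 5: y in {1,2}, choose 2; 1->2 ok
  pos 6: x in {3}, choose 3; 2->3 ok
  pos 7: y in {1,2}, choose 1; 3->1 ok
  pos 8: y in {1,2}, choose 2; 1->2 ok
  pos 9: z in {0}, choose 0; 2->0 ok
  pos 10: x in {3}, choose 3; 0->3 ok
  pos 11: y in {1,2}, choose 2; 3->2 ok
  pos 12: z in {0}, choose 0; 2->0 ok
  pos 13: y in {1,2}, choose 2; 0->2 ok
  pos 14: x in {3}, choose 3; 2->3 ok
  pos 15: y in {1,2}, choose 2; 3->2 ok
  pos 16: x in {3}, choose 3; 2->3 ok
  pos 17: y in {1,2}, choose 1; 3->1 ok
  pos 18: y in {1,2}, choose 1; 1->1 ok
  pos 19: y in {1,2}, choose 1; 1->1 ok
  pos 20: y in {1,2}, choose 1; 1->1 ok
  pos 21: z in {0}, choose 0; 1->0 ok
  pos 22: x in {3}, choose 3; 0->3 ok
  pos 23: y in {1,2}, choose 1; 3->1 ok
  pos 24: y in {1,2}, choose 2; 1->2 ok
  pos 25: z in {0}, choose 0; 2->0 ok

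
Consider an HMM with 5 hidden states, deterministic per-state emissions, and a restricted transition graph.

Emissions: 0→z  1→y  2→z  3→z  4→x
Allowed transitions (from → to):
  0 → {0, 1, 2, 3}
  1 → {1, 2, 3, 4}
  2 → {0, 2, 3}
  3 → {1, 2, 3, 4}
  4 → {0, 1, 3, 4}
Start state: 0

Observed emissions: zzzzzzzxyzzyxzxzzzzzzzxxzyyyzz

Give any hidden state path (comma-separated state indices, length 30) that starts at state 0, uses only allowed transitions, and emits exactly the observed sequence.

  pos 0: z in {0,2,3}, choose 0; start
  pos 1: z in {0,2,3}, choose 0; 0->0 ok
  pos 2: z in {0,2,3}, choose 0; 0->0 ok
  pos 3: z in {0,2,3}, choose 0; 0->0 ok
  pos 4: z in {0,2,3}, choose 0; 0->0 ok
  pos 5: z in {0,2,3}, choose 0; 0->0 ok
  pos 6: z in {0,2,3}, choose 3; 0->3 ok
  pos 7: x in {4}, choose 4; 3->4 ok
  pos 8: y in {1}, choose 1; 4->1 ok
  pos 9: z in {0,2,3}, choose 3; 1->3 ok
  pos 10: z in {0,2,3}, choose 3; 3->3 ok
  pos 11: y in {1}, choose 1; 3->1 ok
  pos 12: x in {4}, choose 4; 1->4 ok
  pos 13: z in {0,2,3}, choose 3; 4->3 ok
  pos 14: x in {4}, choose 4; 3->4 ok
  pos 15: z in {0,2,3}, choose 0; 4->0 ok
  pos 16: z in {0,2,3}, choose 0; 0->0 ok
  pos 17: z in {0,2,3}, choose 2; 0->2 ok
  pos 18: z in {0,2,3}, choose 0; 2->0 ok
  pos 19: z in {0,2,3}, choose 3; 0->3 ok
  pos 20: z in {0,2,3}, choose 2; 3->2 ok
  pos 21: z in {0,2,3}, choose 3; 2->3 ok
  pos 22: x in {4}, choose 4; 3->4 ok
  pos 23: x in {4}, choose 4; 4->4 ok
  pos 24: z in {0,2,3}, choose 3; 4->3 ok
  pos 25: y in {1}, choose 1; 3->1 ok
  pos 26: y in {1}, choose 1; 1->1 ok
  pos 27: y in {1}, choose 1; 1->1 ok
  pos 28: z in {0,2,3}, choose 2; 1->2 ok
  pos 29: z in {0,2,3}, choose 0; 2->0 ok

0,0,0,0,0,0,3,4,1,3,3,1,4,3,4,0,0,2,0,3,2,3,4,4,3,1,1,1,2,0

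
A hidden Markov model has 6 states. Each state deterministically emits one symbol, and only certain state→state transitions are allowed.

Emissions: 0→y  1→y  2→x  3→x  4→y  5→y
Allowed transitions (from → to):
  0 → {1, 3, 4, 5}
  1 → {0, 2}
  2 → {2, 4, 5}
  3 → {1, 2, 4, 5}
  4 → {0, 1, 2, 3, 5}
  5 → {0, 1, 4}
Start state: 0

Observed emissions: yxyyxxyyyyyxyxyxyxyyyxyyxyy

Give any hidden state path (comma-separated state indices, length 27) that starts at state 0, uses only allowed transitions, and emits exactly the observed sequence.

0,3,4,1,2,2,5,0,4,1,0,3,4,2,4,3,4,2,4,5,4,3,5,0,3,5,1

  t0 'y' -> {0,1,4,5}, take 0 (start)
  t1 'x' -> {2,3}, take 3 (0->3 ok)
  t2 'y' -> {0,1,4,5}, take 4 (3->4 ok)
  t3 'y' -> {0,1,4,5}, take 1 (4->1 ok)
  t4 'x' -> {2,3}, take 2 (1->2 ok)
  t5 'x' -> {2,3}, take 2 (2->2 ok)
  t6 'y' -> {0,1,4,5}, take 5 (2->5 ok)
  t7 'y' -> {0,1,4,5}, take 0 (5->0 ok)
  t8 'y' -> {0,1,4,5}, take 4 (0->4 ok)
  t9 'y' -> {0,1,4,5}, take 1 (4->1 ok)
  t10 'y' -> {0,1,4,5}, take 0 (1->0 ok)
  t11 'x' -> {2,3}, take 3 (0->3 ok)
  t12 'y' -> {0,1,4,5}, take 4 (3->4 ok)
  t13 'x' -> {2,3}, take 2 (4->2 ok)
  t14 'y' -> {0,1,4,5}, take 4 (2->4 ok)
  t15 'x' -> {2,3}, take 3 (4->3 ok)
  t16 'y' -> {0,1,4,5}, take 4 (3->4 ok)
  t17 'x' -> {2,3}, take 2 (4->2 ok)
  t18 'y' -> {0,1,4,5}, take 4 (2->4 ok)
  t19 'y' -> {0,1,4,5}, take 5 (4->5 ok)
  t20 'y' -> {0,1,4,5}, take 4 (5->4 ok)
  t21 'x' -> {2,3}, take 3 (4->3 ok)
  t22 'y' -> {0,1,4,5}, take 5 (3->5 ok)
  t23 'y' -> {0,1,4,5}, take 0 (5->0 ok)
  t24 'x' -> {2,3}, take 3 (0->3 ok)
  t25 'y' -> {0,1,4,5}, take 5 (3->5 ok)
  t26 'y' -> {0,1,4,5}, take 1 (5->1 ok)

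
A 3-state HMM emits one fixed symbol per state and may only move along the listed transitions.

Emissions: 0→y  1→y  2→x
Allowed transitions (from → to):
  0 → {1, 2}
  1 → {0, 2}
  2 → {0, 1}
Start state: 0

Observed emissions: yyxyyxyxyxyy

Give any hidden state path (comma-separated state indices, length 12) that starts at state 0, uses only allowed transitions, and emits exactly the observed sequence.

  t0 'y' -> {0,1}, take 0 (start)
  t1 'y' -> {0,1}, take 1 (0->1 ok)
  t2 'x' -> {2}, take 2 (1->2 ok)
  t3 'y' -> {0,1}, take 1 (2->1 ok)
  t4 'y' -> {0,1}, take 0 (1->0 ok)
  t5 'x' -> {2}, take 2 (0->2 ok)
  t6 'y' -> {0,1}, take 1 (2->1 ok)
  t7 'x' -> {2}, take 2 (1->2 ok)
  t8 'y' -> {0,1}, take 1 (2->1 ok)
  t9 'x' -> {2}, take 2 (1->2 ok)
  t10 'y' -> {0,1}, take 1 (2->1 ok)
  t11 'y' -> {0,1}, take 0 (1->0 ok)

0,1,2,1,0,2,1,2,1,2,1,0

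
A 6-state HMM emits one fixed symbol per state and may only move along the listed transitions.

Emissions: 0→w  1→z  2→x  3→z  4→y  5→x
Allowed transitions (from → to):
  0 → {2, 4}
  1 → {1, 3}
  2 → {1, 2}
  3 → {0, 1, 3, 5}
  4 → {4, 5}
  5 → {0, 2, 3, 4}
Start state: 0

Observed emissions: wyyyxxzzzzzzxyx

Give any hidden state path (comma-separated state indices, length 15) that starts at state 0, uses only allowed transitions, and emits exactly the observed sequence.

  0: obs=w cand={0} pick 0 [start]
  1: obs=y cand={4} pick 4 [0->4 ok]
  2: obs=y cand={4} pick 4 [4->4 ok]
  3: obs=y cand={4} pick 4 [4->4 ok]
  4: obs=x cand={2,5} pick 5 [4->5 ok]
  5: obs=x cand={2,5} pick 2 [5->2 ok]
  6: obs=z cand={1,3} pick 1 [2->1 ok]
  7: obs=z cand={1,3} pick 3 [1->3 ok]
  8: obs=z cand={1,3} pick 3 [3->3 ok]
  9: obs=z cand={1,3} pick 3 [3->3 ok]
  10: obs=z cand={1,3} pick 3 [3->3 ok]
  11: obs=z cand={1,3} pick 3 [3->3 ok]
  12: obs=x cand={2,5} pick 5 [3->5 ok]
  13: obs=y cand={4} pick 4 [5->4 ok]
  14: obs=x cand={2,5} pick 5 [4->5 ok]

0,4,4,4,5,2,1,3,3,3,3,3,5,4,5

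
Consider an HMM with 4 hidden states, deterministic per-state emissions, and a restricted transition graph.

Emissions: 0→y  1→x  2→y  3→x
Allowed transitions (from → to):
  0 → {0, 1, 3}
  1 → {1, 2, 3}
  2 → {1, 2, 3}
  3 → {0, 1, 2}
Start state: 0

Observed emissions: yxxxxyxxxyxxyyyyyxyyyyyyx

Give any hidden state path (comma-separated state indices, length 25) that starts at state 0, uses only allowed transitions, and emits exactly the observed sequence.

0,3,1,1,1,2,3,1,3,0,1,1,2,2,2,2,2,3,0,0,0,0,0,0,3

  pos 0: y in {0,2}, choose 0; start
  pos 1: x in {1,3}, choose 3; 0->3 ok
  pos 2: x in {1,3}, choose 1; 3->1 ok
  pos 3: x in {1,3}, choose 1; 1->1 ok
  pos 4: x in {1,3}, choose 1; 1->1 ok
  pos 5: y in {0,2}, choose 2; 1->2 ok
  pos 6: x in {1,3}, choose 3; 2->3 ok
  pos 7: x in {1,3}, choose 1; 3->1 ok
  pos 8: x in {1,3}, choose 3; 1->3 ok
  pos 9: y in {0,2}, choose 0; 3->0 ok
  pos 10: x in {1,3}, choose 1; 0->1 ok
  pos 11: x in {1,3}, choose 1; 1->1 ok
  pos 12: y in {0,2}, choose 2; 1->2 ok
  pos 13: y in {0,2}, choose 2; 2->2 ok
  pos 14: y in {0,2}, choose 2; 2->2 ok
  pos 15: y in {0,2}, choose 2; 2->2 ok
  pos 16: y in {0,2}, choose 2; 2->2 ok
  pos 17: x in {1,3}, choose 3; 2->3 ok
  pos 18: y in {0,2}, choose 0; 3->0 ok
  pos 19: y in {0,2}, choose 0; 0->0 ok
  pos 20: y in {0,2}, choose 0; 0->0 ok
  pos 21: y in {0,2}, choose 0; 0->0 ok
  pos 22: y in {0,2}, choose 0; 0->0 ok
  pos 23: y in {0,2}, choose 0; 0->0 ok
  pos 24: x in {1,3}, choose 3; 0->3 ok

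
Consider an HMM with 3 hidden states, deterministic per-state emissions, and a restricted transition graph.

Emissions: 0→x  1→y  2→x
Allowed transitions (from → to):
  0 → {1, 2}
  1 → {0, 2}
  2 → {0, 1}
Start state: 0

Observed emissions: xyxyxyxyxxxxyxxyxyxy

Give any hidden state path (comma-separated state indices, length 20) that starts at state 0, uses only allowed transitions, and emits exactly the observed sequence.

0,1,0,1,2,1,2,1,0,2,0,2,1,2,0,1,0,1,0,1

  t0 'x' -> {0,2}, take 0 (start)
  t1 'y' -> {1}, take 1 (0->1 ok)
  t2 'x' -> {0,2}, take 0 (1->0 ok)
  t3 'y' -> {1}, take 1 (0->1 ok)
  t4 'x' -> {0,2}, take 2 (1->2 ok)
  t5 'y' -> {1}, take 1 (2->1 ok)
  t6 'x' -> {0,2}, take 2 (1->2 ok)
  t7 'y' -> {1}, take 1 (2->1 ok)
  t8 'x' -> {0,2}, take 0 (1->0 ok)
  t9 'x' -> {0,2}, take 2 (0->2 ok)
  t10 'x' -> {0,2}, take 0 (2->0 ok)
  t11 'x' -> {0,2}, take 2 (0->2 ok)
  t12 'y' -> {1}, take 1 (2->1 ok)
  t13 'x' -> {0,2}, take 2 (1->2 ok)
  t14 'x' -> {0,2}, take 0 (2->0 ok)
  t15 'y' -> {1}, take 1 (0->1 ok)
  t16 'x' -> {0,2}, take 0 (1->0 ok)
  t17 'y' -> {1}, take 1 (0->1 ok)
  t18 'x' -> {0,2}, take 0 (1->0 ok)
  t19 'y' -> {1}, take 1 (0->1 ok)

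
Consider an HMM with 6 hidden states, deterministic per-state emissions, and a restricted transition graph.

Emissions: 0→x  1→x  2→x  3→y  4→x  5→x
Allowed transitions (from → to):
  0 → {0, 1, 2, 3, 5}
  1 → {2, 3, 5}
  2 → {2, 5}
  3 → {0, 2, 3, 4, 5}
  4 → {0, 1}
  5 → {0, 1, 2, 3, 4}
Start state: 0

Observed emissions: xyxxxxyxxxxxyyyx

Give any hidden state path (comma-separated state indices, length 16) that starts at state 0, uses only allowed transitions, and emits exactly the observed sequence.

  pos 0: x in {0,1,2,4,5}, choose 0; start
  pos 1: y in {3}, choose 3; 0->3 ok
  pos 2: x in {0,1,2,4,5}, choose 0; 3->0 ok
  pos 3: x in {0,1,2,4,5}, choose 1; 0->1 ok
  pos 4: x in {0,1,2,4,5}, choose 5; 1->5 ok
  pos 5: x in {0,1,2,4,5}, choose 1; 5->1 ok
  pos 6: y in {3}, choose 3; 1->3 ok
  pos 7: x in {0,1,2,4,5}, choose 5; 3->5 ok
  pos 8: x in {0,1,2,4,5}, choose 1; 5->1 ok
  pos 9: x in {0,1,2,4,5}, choose 5; 1->5 ok
  pos 10: x in {0,1,2,4,5}, choose 4; 5->4 ok
  pos 11: x in {0,1,2,4,5}, choose 0; 4->0 ok
  pos 12: y in {3}, choose 3; 0->3 ok
  pos 13: y in {3}, choose 3; 3->3 ok
  pos 14: y in {3}, choose 3; 3->3 ok
  pos 15: x in {0,1,2,4,5}, choose 4; 3->4 ok

0,3,0,1,5,1,3,5,1,5,4,0,3,3,3,4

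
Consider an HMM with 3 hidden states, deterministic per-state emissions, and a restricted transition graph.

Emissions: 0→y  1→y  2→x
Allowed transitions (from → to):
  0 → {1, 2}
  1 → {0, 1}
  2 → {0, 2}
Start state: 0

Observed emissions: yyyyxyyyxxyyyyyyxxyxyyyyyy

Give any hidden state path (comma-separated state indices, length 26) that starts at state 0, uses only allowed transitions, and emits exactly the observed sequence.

0,1,1,0,2,0,1,0,2,2,0,1,1,0,1,0,2,2,0,2,0,1,1,1,1,0

  t0 'y' -> {0,1}, take 0 (start)
  t1 'y' -> {0,1}, take 1 (0->1 ok)
  t2 'y' -> {0,1}, take 1 (1->1 ok)
  t3 'y' -> {0,1}, take 0 (1->0 ok)
  t4 'x' -> {2}, take 2 (0->2 ok)
  t5 'y' -> {0,1}, take 0 (2->0 ok)
  t6 'y' -> {0,1}, take 1 (0->1 ok)
  t7 'y' -> {0,1}, take 0 (1->0 ok)
  t8 'x' -> {2}, take 2 (0->2 ok)
  t9 'x' -> {2}, take 2 (2->2 ok)
  t10 'y' -> {0,1}, take 0 (2->0 ok)
  t11 'y' -> {0,1}, take 1 (0->1 ok)
  t12 'y' -> {0,1}, take 1 (1->1 ok)
  t13 'y' -> {0,1}, take 0 (1->0 ok)
  t14 'y' -> {0,1}, take 1 (0->1 ok)
  t15 'y' -> {0,1}, take 0 (1->0 ok)
  t16 'x' -> {2}, take 2 (0->2 ok)
  t17 'x' -> {2}, take 2 (2->2 ok)
  t18 'y' -> {0,1}, take 0 (2->0 ok)
  t19 'x' -> {2}, take 2 (0->2 ok)
  t20 'y' -> {0,1}, take 0 (2->0 ok)
  t21 'y' -> {0,1}, take 1 (0->1 ok)
  t22 'y' -> {0,1}, take 1 (1->1 ok)
  t23 'y' -> {0,1}, take 1 (1->1 ok)
  t24 'y' -> {0,1}, take 1 (1->1 ok)
  t25 'y' -> {0,1}, take 0 (1->0 ok)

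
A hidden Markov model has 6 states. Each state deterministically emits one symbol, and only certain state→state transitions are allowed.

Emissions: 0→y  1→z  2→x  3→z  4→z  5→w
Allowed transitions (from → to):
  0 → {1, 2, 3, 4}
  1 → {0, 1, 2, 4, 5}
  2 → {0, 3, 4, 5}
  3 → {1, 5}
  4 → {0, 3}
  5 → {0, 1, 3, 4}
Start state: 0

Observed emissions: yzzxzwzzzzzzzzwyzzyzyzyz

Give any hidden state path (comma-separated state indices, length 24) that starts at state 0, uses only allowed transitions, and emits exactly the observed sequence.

0,3,1,2,3,5,3,1,1,1,1,4,3,1,5,0,3,1,0,4,0,4,0,3

  pos 0: y in {0}, choose 0; start
  pos 1: z in {1,3,4}, choose 3; 0->3 ok
  pos 2: z in {1,3,4}, choose 1; 3->1 ok
  pos 3: x in {2}, choose 2; 1->2 ok
  pos 4: z in {1,3,4}, choose 3; 2->3 ok
  pos 5: w in {5}, choose 5; 3->5 ok
  pos 6: z in {1,3,4}, choose 3; 5->3 ok
  pos 7: z in {1,3,4}, choose 1; 3->1 ok
  pos 8: z in {1,3,4}, choose 1; 1->1 ok
  pos 9: z in {1,3,4}, choose 1; 1->1 ok
  pos 10: z in {1,3,4}, choose 1; 1->1 ok
  pos 11: z in {1,3,4}, choose 4; 1->4 ok
  pos 12: z in {1,3,4}, choose 3; 4->3 ok
  pos 13: z in {1,3,4}, choose 1; 3->1 ok
  pos 14: w in {5}, choose 5; 1->5 ok
  pos 15: y in {0}, choose 0; 5->0 ok
  pos 16: z in {1,3,4}, choose 3; 0->3 ok
  pos 17: z in {1,3,4}, choose 1; 3->1 ok
  pos 18: y in {0}, choose 0; 1->0 ok
  pos 19: z in {1,3,4}, choose 4; 0->4 ok
  pos 20: y in {0}, choose 0; 4->0 ok
  pos 21: z in {1,3,4}, choose 4; 0->4 ok
  pos 22: y in {0}, choose 0; 4->0 ok
  pos 23: z in {1,3,4}, choose 3; 0->3 ok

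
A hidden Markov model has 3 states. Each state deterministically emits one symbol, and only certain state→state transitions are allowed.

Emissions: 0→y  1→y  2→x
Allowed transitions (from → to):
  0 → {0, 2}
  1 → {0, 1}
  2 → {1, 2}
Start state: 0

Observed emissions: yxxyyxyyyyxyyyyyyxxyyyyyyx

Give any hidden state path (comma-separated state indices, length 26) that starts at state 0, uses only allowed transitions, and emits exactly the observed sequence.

  t0 'y' -> {0,1}, take 0 (start)
  t1 'x' -> {2}, take 2 (0->2 ok)
  t2 'x' -> {2}, take 2 (2->2 ok)
  t3 'y' -> {0,1}, take 1 (2->1 ok)
  t4 'y' -> {0,1}, take 0 (1->0 ok)
  t5 'x' -> {2}, take 2 (0->2 ok)
  t6 'y' -> {0,1}, take 1 (2->1 ok)
  t7 'y' -> {0,1}, take 0 (1->0 ok)
  t8 'y' -> {0,1}, take 0 (0->0 ok)
  t9 'y' -> {0,1}, take 0 (0->0 ok)
  t10 'x' -> {2}, take 2 (0->2 ok)
  t11 'y' -> {0,1}, take 1 (2->1 ok)
  t12 'y' -> {0,1}, take 1 (1->1 ok)
  t13 'y' -> {0,1}, take 0 (1->0 ok)
  t14 'y' -> {0,1}, take 0 (0->0 ok)
  t15 'y' -> {0,1}, take 0 (0->0 ok)
  t16 'y' -> {0,1}, take 0 (0->0 ok)
  t17 'x' -> {2}, take 2 (0->2 ok)
  t18 'x' -> {2}, take 2 (2->2 ok)
  t19 'y' -> {0,1}, take 1 (2->1 ok)
  t20 'y' -> {0,1}, take 1 (1->1 ok)
  t21 'y' -> {0,1}, take 1 (1->1 ok)
  t22 'y' -> {0,1}, take 1 (1->1 ok)
  t23 'y' -> {0,1}, take 0 (1->0 ok)
  t24 'y' -> {0,1}, take 0 (0->0 ok)
  t25 'x' -> {2}, take 2 (0->2 ok)

0,2,2,1,0,2,1,0,0,0,2,1,1,0,0,0,0,2,2,1,1,1,1,0,0,2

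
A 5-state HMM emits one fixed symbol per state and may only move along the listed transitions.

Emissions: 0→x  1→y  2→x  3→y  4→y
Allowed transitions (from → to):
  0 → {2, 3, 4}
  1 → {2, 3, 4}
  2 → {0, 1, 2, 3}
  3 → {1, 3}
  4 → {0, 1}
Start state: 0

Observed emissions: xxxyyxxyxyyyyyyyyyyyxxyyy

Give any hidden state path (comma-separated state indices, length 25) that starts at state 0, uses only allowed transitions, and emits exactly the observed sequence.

  [0] x  {0,2}  => 0  start
  [1] x  {0,2}  => 2  0->2 ok
  [2] x  {0,2}  => 0  2->0 ok
  [3] y  {1,3,4}  => 3  0->3 ok
  [4] y  {1,3,4}  => 1  3->1 ok
  [5] x  {0,2}  => 2  1->2 ok
  [6] x  {0,2}  => 0  2->0 ok
  [7] y  {1,3,4}  => 4  0->4 ok
  [8] x  {0,2}  => 0  4->0 ok
  [9] y  {1,3,4}  => 3  0->3 ok
  [10] y  {1,3,4}  => 3  3->3 ok
  [11] y  {1,3,4}  => 3  3->3 ok
  [12] y  {1,3,4}  => 3  3->3 ok
  [13] y  {1,3,4}  => 3  3->3 ok
  [14] y  {1,3,4}  => 1  3->1 ok
  [15] y  {1,3,4}  => 4  1->4 ok
  [16] y  {1,3,4}  => 1  4->1 ok
  [17] y  {1,3,4}  => 4  1->4 ok
  [18] y  {1,3,4}  => 1  4->1 ok
  [19] y  {1,3,4}  => 4  1->4 ok
  [20] x  {0,2}  => 0  4->0 ok
  [21] x  {0,2}  => 2  0->2 ok
  [22] y  {1,3,4}  => 3  2->3 ok
  [23] y  {1,3,4}  => 1  3->1 ok
  [24] y  {1,3,4}  => 3  1->3 ok

0,2,0,3,1,2,0,4,0,3,3,3,3,3,1,4,1,4,1,4,0,2,3,1,3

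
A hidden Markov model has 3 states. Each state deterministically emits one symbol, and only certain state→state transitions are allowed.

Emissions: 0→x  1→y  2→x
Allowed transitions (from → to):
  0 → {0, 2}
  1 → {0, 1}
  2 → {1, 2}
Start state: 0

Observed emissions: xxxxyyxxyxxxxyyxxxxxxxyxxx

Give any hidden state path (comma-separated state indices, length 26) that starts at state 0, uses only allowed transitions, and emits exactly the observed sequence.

  pos 0: x in {0,2}, choose 0; start
  pos 1: x in {0,2}, choose 0; 0->0 ok
  pos 2: x in {0,2}, choose 2; 0->2 ok
  pos 3: x in {0,2}, choose 2; 2->2 ok
  pos 4: y in {1}, choose 1; 2->1 ok
  pos 5: y in {1}, choose 1; 1->1 ok
  pos 6: x in {0,2}, choose 0; 1->0 ok
  pos 7: x in {0,2}, choose 2; 0->2 ok
  pos 8: y in {1}, choose 1; 2->1 ok
  pos 9: x in {0,2}, choose 0; 1->0 ok
  pos 10: x in {0,2}, choose 0; 0->0 ok
  pos 11: x in {0,2}, choose 2; 0->2 ok
  pos 12: x in {0,2}, choose 2; 2->2 ok
  pos 13: y in {1}, choose 1; 2->1 ok
  pos 14: y in {1}, choose 1; 1->1 ok
  pos 15: x in {0,2}, choose 0; 1->0 ok
  pos 16: x in {0,2}, choose 0; 0->0 ok
  pos 17: x in {0,2}, choose 0; 0->0 ok
  pos 18: x in {0,2}, choose 0; 0->0 ok
  pos 19: x in {0,2}, choose 2; 0->2 ok
  pos 20: x in {0,2}, choose 2; 2->2 ok
  pos 21: x in {0,2}, choose 2; 2->2 ok
  pos 22: y in {1}, choose 1; 2->1 ok
  pos 23: x in {0,2}, choose 0; 1->0 ok
  pos 24: x in {0,2}, choose 2; 0->2 ok
  pos 25: x in {0,2}, choose 2; 2->2 ok

0,0,2,2,1,1,0,2,1,0,0,2,2,1,1,0,0,0,0,2,2,2,1,0,2,2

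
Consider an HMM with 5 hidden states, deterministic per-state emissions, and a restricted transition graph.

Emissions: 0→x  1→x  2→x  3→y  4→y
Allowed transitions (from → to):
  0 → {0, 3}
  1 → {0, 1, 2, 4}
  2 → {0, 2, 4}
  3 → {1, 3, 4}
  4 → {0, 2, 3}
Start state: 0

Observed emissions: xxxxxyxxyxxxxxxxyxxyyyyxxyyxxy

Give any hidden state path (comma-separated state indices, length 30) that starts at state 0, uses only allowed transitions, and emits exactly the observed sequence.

  t0 'x' -> {0,1,2}, take 0 (start)
  t1 'x' -> {0,1,2}, take 0 (0->0 ok)
  t2 'x' -> {0,1,2}, take 0 (0->0 ok)
  t3 'x' -> {0,1,2}, take 0 (0->0 ok)
  t4 'x' -> {0,1,2}, take 0 (0->0 ok)
  t5 'y' -> {3,4}, take 3 (0->3 ok)
  t6 'x' -> {0,1,2}, take 1 (3->1 ok)
  t7 'x' -> {0,1,2}, take 2 (1->2 ok)
  t8 'y' -> {3,4}, take 4 (2->4 ok)
  t9 'x' -> {0,1,2}, take 2 (4->2 ok)
  t10 'x' -> {0,1,2}, take 2 (2->2 ok)
  t11 'x' -> {0,1,2}, take 2 (2->2 ok)
  t12 'x' -> {0,1,2}, take 0 (2->0 ok)
  t13 'x' -> {0,1,2}, take 0 (0->0 ok)
  t14 'x' -> {0,1,2}, take 0 (0->0 ok)
  t15 'x' -> {0,1,2}, take 0 (0->0 ok)
  t16 'y' -> {3,4}, take 3 (0->3 ok)
  t17 'x' -> {0,1,2}, take 1 (3->1 ok)
  t18 'x' -> {0,1,2}, take 1 (1->1 ok)
  t19 'y' -> {3,4}, take 4 (1->4 ok)
  t20 'y' -> {3,4}, take 3 (4->3 ok)
  t21 'y' -> {3,4}, take 3 (3->3 ok)
  t22 'y' -> {3,4}, take 4 (3->4 ok)
  t23 'x' -> {0,1,2}, take 0 (4->0 ok)
  t24 'x' -> {0,1,2}, take 0 (0->0 ok)
  t25 'y' -> {3,4}, take 3 (0->3 ok)
  t26 'y' -> {3,4}, take 3 (3->3 ok)
  t27 'x' -> {0,1,2}, take 1 (3->1 ok)
  t28 'x' -> {0,1,2}, take 0 (1->0 ok)
  t29 'y' -> {3,4}, take 3 (0->3 ok)

0,0,0,0,0,3,1,2,4,2,2,2,0,0,0,0,3,1,1,4,3,3,4,0,0,3,3,1,0,3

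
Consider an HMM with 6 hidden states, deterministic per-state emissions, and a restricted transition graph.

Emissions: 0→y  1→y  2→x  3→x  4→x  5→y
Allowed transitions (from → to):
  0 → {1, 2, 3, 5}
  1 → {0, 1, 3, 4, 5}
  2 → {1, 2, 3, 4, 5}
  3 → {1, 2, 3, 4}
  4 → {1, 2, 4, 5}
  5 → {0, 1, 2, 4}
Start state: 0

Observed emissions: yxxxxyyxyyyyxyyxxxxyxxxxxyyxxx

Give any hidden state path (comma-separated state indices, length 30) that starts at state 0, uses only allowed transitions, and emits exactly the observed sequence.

  0: obs=y cand={0,1,5} pick 0 [start]
  1: obs=x cand={2,3,4} pick 3 [0->3 ok]
  2: obs=x cand={2,3,4} pick 3 [3->3 ok]
  3: obs=x cand={2,3,4} pick 3 [3->3 ok]
  4: obs=x cand={2,3,4} pick 3 [3->3 ok]
  5: obs=y cand={0,1,5} pick 1 [3->1 ok]
  6: obs=y cand={0,1,5} pick 1 [1->1 ok]
  7: obs=x cand={2,3,4} pick 4 [1->4 ok]
  8: obs=y cand={0,1,5} pick 1 [4->1 ok]
  9: obs=y cand={0,1,5} pick 1 [1->1 ok]
  10: obs=y cand={0,1,5} pick 1 [1->1 ok]
  11: obs=y cand={0,1,5} pick 5 [1->5 ok]
  12: obs=x cand={2,3,4} pick 4 [5->4 ok]
  13: obs=y cand={0,1,5} pick 1 [4->1 ok]
  14: obs=y cand={0,1,5} pick 1 [1->1 ok]
  15: obs=x cand={2,3,4} pick 4 [1->4 ok]
  16: obs=x cand={2,3,4} pick 2 [4->2 ok]
  17: obs=x cand={2,3,4} pick 2 [2->2 ok]
  18: obs=x cand={2,3,4} pick 3 [2->3 ok]
  19: obs=y cand={0,1,5} pick 1 [3->1 ok]
  20: obs=x cand={2,3,4} pick 3 [1->3 ok]
  21: obs=x cand={2,3,4} pick 3 [3->3 ok]
  22: obs=x cand={2,3,4} pick 3 [3->3 ok]
  23: obs=x cand={2,3,4} pick 3 [3->3 ok]
  24: obs=x cand={2,3,4} pick 4 [3->4 ok]
  25: obs=y cand={0,1,5} pick 1 [4->1 ok]
  26: obs=y cand={0,1,5} pick 1 [1->1 ok]
  27: obs=x cand={2,3,4} pick 4 [1->4 ok]
  28: obs=x cand={2,3,4} pick 4 [4->4 ok]
  29: obs=x cand={2,3,4} pick 2 [4->2 ok]

0,3,3,3,3,1,1,4,1,1,1,5,4,1,1,4,2,2,3,1,3,3,3,3,4,1,1,4,4,2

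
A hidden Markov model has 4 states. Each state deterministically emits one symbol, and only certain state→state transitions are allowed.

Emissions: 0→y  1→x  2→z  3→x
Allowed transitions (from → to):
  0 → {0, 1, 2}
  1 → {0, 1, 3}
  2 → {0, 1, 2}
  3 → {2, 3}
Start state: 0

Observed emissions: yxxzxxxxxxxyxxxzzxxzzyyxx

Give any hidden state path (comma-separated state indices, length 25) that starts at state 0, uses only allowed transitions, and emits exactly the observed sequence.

  pos 0: y in {0}, choose 0; start
  pos 1: x in {1,3}, choose 1; 0->1 ok
  pos 2: x in {1,3}, choose 3; 1->3 ok
  pos 3: z in {2}, choose 2; 3->2 ok
  pos 4: x in {1,3}, choose 1; 2->1 ok
  pos 5: x in {1,3}, choose 1; 1->1 ok
  pos 6: x in {1,3}, choose 1; 1->1 ok
  pos 7: x in {1,3}, choose 1; 1->1 ok
  pos 8: x in {1,3}, choose 1; 1->1 ok
  pos 9: x in {1,3}, choose 1; 1->1 ok
  pos 10: x in {1,3}, choose 1; 1->1 ok
  pos 11: y in {0}, choose 0; 1->0 ok
  pos 12: x in {1,3}, choose 1; 0->1 ok
  pos 13: x in {1,3}, choose 3; 1->3 ok
  pos 14: x in {1,3}, choose 3; 3->3 ok
  pos 15: z in {2}, choose 2; 3->2 ok
  pos 16: z in {2}, choose 2; 2->2 ok
  pos 17: x in {1,3}, choose 1; 2->1 ok
  pos 18: x in {1,3}, choose 3; 1->3 ok
  pos 19: z in {2}, choose 2; 3->2 ok
  pos 20: z in {2}, choose 2; 2->2 ok
  pos 21: y in {0}, choose 0; 2->0 ok
  pos 22: y in {0}, choose 0; 0->0 ok
  pos 23: x in {1,3}, choose 1; 0->1 ok
  pos 24: x in {1,3}, choose 1; 1->1 ok

0,1,3,2,1,1,1,1,1,1,1,0,1,3,3,2,2,1,3,2,2,0,0,1,1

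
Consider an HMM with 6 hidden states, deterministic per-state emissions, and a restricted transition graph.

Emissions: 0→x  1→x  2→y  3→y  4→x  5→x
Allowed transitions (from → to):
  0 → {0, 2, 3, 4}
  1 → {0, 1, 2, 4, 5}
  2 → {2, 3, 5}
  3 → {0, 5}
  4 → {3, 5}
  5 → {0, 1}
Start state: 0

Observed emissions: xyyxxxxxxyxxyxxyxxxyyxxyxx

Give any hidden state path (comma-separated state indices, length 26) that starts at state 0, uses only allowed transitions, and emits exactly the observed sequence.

0,2,3,5,1,1,4,5,0,3,5,1,2,5,0,3,5,1,1,2,2,5,0,3,5,1

  t0 'x' -> {0,1,4,5}, take 0 (start)
  t1 'y' -> {2,3}, take 2 (0->2 ok)
  t2 'y' -> {2,3}, take 3 (2->3 ok)
  t3 'x' -> {0,1,4,5}, take 5 (3->5 ok)
  t4 'x' -> {0,1,4,5}, take 1 (5->1 ok)
  t5 'x' -> {0,1,4,5}, take 1 (1->1 ok)
  t6 'x' -> {0,1,4,5}, take 4 (1->4 ok)
  t7 'x' -> {0,1,4,5}, take 5 (4->5 ok)
  t8 'x' -> {0,1,4,5}, take 0 (5->0 ok)
  t9 'y' -> {2,3}, take 3 (0->3 ok)
  t10 'x' -> {0,1,4,5}, take 5 (3->5 ok)
  t11 'x' -> {0,1,4,5}, take 1 (5->1 ok)
  t12 'y' -> {2,3}, take 2 (1->2 ok)
  t13 'x' -> {0,1,4,5}, take 5 (2->5 ok)
  t14 'x' -> {0,1,4,5}, take 0 (5->0 ok)
  t15 'y' -> {2,3}, take 3 (0->3 ok)
  t16 'x' -> {0,1,4,5}, take 5 (3->5 ok)
  t17 'x' -> {0,1,4,5}, take 1 (5->1 ok)
  t18 'x' -> {0,1,4,5}, take 1 (1->1 ok)
  t19 'y' -> {2,3}, take 2 (1->2 ok)
  t20 'y' -> {2,3}, take 2 (2->2 ok)
  t21 'x' -> {0,1,4,5}, take 5 (2->5 ok)
  t22 'x' -> {0,1,4,5}, take 0 (5->0 ok)
  t23 'y' -> {2,3}, take 3 (0->3 ok)
  t24 'x' -> {0,1,4,5}, take 5 (3->5 ok)
  t25 'x' -> {0,1,4,5}, take 1 (5->1 ok)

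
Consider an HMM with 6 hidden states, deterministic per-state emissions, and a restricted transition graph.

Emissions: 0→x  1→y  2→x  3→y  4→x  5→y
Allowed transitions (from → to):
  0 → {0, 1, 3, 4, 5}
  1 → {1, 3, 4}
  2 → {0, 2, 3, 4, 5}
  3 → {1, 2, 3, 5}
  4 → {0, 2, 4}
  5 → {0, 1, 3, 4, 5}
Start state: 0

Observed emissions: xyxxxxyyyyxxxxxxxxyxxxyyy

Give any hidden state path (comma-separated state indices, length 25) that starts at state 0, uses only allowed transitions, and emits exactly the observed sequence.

  pos 0: x in {0,2,4}, choose 0; start
  pos 1: y in {1,3,5}, choose 5; 0->5 ok
  pos 2: x in {0,2,4}, choose 4; 5->4 ok
  pos 3: x in {0,2,4}, choose 4; 4->4 ok
  pos 4: x in {0,2,4}, choose 4; 4->4 ok
  pos 5: x in {0,2,4}, choose 0; 4->0 ok
  pos 6: y in {1,3,5}, choose 5; 0->5 ok
  pos 7: y in {1,3,5}, choose 1; 5->1 ok
  pos 8: y in {1,3,5}, choose 3; 1->3 ok
  pos 9: y in {1,3,5}, choose 3; 3->3 ok
  pos 10: x in {0,2,4}, choose 2; 3->2 ok
  pos 11: x in {0,2,4}, choose 0; 2->0 ok
  pos 12: x in {0,2,4}, choose 4; 0->4 ok
  pos 13: x in {0,2,4}, choose 4; 4->4 ok
  pos 14: x in {0,2,4}, choose 4; 4->4 ok
  pos 15: x in {0,2,4}, choose 4; 4->4 ok
  pos 16: x in {0,2,4}, choose 4; 4->4 ok
  pos 17: x in {0,2,4}, choose 0; 4->0 ok
  pos 18: y in {1,3,5}, choose 5; 0->5 ok
  pos 19: x in {0,2,4}, choose 4; 5->4 ok
  pos 20: x in {0,2,4}, choose 2; 4->2 ok
  pos 21: x in {0,2,4}, choose 2; 2->2 ok
  pos 22: y in {1,3,5}, choose 5; 2->5 ok
  pos 23: y in {1,3,5}, choose 1; 5->1 ok
  pos 24: y in {1,3,5}, choose 3; 1->3 ok

0,5,4,4,4,0,5,1,3,3,2,0,4,4,4,4,4,0,5,4,2,2,5,1,3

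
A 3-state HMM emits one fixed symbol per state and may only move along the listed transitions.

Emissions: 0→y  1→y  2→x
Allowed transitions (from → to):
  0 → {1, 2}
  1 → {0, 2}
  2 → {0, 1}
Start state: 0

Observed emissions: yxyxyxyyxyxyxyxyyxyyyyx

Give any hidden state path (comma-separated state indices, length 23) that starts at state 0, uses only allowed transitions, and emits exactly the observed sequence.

  [0] y  {0,1}  => 0  start
  [1] x  {2}  => 2  0->2 ok
  [2] y  {0,1}  => 1  2->1 ok
  [3] x  {2}  => 2  1->2 ok
  [4] y  {0,1}  => 1  2->1 ok
  [5] x  {2}  => 2  1->2 ok
  [6] y  {0,1}  => 1  2->1 ok
  [7] y  {0,1}  => 0  1->0 ok
  [8] x  {2}  => 2  0->2 ok
  [9] y  {0,1}  => 0  2->0 ok
  [10] x  {2}  => 2  0->2 ok
  [11] y  {0,1}  => 0  2->0 ok
  [12] x  {2}  => 2  0->2 ok
  [13] y  {0,1}  => 1  2->1 ok
  [14] x  {2}  => 2  1->2 ok
  [15] y  {0,1}  => 0  2->0 ok
  [16] y  {0,1}  => 1  0->1 ok
  [17] x  {2}  => 2  1->2 ok
  [18] y  {0,1}  => 1  2->1 ok
  [19] y  {0,1}  => 0  1->0 ok
  [20] y  {0,1}  => 1  0->1 ok
  [21] y  {0,1}  => 0  1->0 ok
  [22] x  {2}  => 2  0->2 ok

0,2,1,2,1,2,1,0,2,0,2,0,2,1,2,0,1,2,1,0,1,0,2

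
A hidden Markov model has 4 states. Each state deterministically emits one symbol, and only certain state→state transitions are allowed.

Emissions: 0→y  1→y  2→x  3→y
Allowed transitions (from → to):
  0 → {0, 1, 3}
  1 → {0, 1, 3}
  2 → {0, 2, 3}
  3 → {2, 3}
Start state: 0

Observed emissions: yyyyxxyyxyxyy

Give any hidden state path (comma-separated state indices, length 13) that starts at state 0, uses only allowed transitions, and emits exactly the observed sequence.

0,0,0,3,2,2,0,3,2,3,2,0,3

  t0 'y' -> {0,1,3}, take 0 (start)
  t1 'y' -> {0,1,3}, take 0 (0->0 ok)
  t2 'y' -> {0,1,3}, take 0 (0->0 ok)
  t3 'y' -> {0,1,3}, take 3 (0->3 ok)
  t4 'x' -> {2}, take 2 (3->2 ok)
  t5 'x' -> {2}, take 2 (2->2 ok)
  t6 'y' -> {0,1,3}, take 0 (2->0 ok)
  t7 'y' -> {0,1,3}, take 3 (0->3 ok)
  t8 'x' -> {2}, take 2 (3->2 ok)
  t9 'y' -> {0,1,3}, take 3 (2->3 ok)
  t10 'x' -> {2}, take 2 (3->2 ok)
  t11 'y' -> {0,1,3}, take 0 (2->0 ok)
  t12 'y' -> {0,1,3}, take 3 (0->3 ok)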